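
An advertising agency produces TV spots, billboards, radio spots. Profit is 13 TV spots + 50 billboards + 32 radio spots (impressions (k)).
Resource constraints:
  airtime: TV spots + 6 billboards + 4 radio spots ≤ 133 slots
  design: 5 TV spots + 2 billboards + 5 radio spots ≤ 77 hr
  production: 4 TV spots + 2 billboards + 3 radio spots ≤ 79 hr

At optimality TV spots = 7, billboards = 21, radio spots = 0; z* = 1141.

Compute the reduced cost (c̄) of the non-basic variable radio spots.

Binding: airtime and design. Non-binding: production (9 unused).
Since production is not tight, its dual is 0.
Dual feasibility on the basic columns requires 1·y_airtime + 5·y_design = 13, 6·y_airtime + 2·y_design = 50.
Solving: y_airtime = 8, y_design = 1.
Reduced cost of radio spots: c₃ − yᵀa₃ = 32 − (8·4 + 1·5) = 32 − 37 = -5.

-5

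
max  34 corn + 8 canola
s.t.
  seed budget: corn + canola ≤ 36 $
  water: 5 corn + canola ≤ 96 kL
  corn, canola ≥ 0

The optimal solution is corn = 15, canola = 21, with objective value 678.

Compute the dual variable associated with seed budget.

At the optimum: seed budget uses 36 of 36 (binding); water uses 96 of 96 (binding).
Dual feasibility on the basic columns requires 1·y_seed budget + 5·y_water = 34, 1·y_seed budget + 1·y_water = 8.
→ y_seed budget = 1.5 and y_water = 6.5.
Shadow price of seed budget = 1.5.

1.5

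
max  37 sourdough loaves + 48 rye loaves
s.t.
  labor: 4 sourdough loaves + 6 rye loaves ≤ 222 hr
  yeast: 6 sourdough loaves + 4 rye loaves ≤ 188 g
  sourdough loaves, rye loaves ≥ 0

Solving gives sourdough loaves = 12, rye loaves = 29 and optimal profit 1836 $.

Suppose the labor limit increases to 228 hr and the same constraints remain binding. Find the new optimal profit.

1878

At the optimum: labor uses 222 of 222 (binding); yeast uses 188 of 188 (binding).
The binding rows give the dual system: 4·y_labor + 6·y_yeast = 37 and 6·y_labor + 4·y_yeast = 48.
This yields shadow prices y_labor = 7, y_yeast = 1.5.
Δz = y_labor·Δb = 7 × (6) = 42, so new z* = 1836 + 42 = 1878.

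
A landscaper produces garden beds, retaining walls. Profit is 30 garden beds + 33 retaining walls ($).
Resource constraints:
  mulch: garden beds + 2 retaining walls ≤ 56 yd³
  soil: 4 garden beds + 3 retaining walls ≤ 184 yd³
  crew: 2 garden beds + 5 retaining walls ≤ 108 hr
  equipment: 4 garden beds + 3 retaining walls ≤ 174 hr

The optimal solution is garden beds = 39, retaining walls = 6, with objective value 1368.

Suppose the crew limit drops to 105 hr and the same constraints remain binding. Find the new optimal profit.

1359

Binding: crew and equipment. Non-binding: mulch (5 unused), soil (10 unused).
By complementary slackness, y = 0 for the non-binding constraints.
The binding rows give the dual system: 2·y_crew + 4·y_equipment = 30 and 5·y_crew + 3·y_equipment = 33.
This yields shadow prices y_crew = 3, y_equipment = 6.
Δz = y_crew·Δb = 3 × (-3) = -9, so new z* = 1368 − 9 = 1359.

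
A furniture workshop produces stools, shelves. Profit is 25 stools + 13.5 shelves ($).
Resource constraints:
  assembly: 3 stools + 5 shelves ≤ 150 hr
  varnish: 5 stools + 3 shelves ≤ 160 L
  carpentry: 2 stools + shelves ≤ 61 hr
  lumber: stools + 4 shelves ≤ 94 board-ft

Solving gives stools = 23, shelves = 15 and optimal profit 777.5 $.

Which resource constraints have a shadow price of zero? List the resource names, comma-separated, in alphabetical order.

assembly, lumber

assembly: 144/150 (slack 6)
varnish: 160/160 (binding)
carpentry: 61/61 (binding)
lumber: 83/94 (slack 11)
By complementary slackness, a constraint with positive slack has shadow price 0 → assembly, lumber.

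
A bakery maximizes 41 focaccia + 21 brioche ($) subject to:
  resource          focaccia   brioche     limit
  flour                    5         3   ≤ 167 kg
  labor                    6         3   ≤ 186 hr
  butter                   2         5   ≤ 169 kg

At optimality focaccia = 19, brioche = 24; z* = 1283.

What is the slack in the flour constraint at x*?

flour used = 5·19 + 3·24 = 167; slack = 167 − 167 = 0.

0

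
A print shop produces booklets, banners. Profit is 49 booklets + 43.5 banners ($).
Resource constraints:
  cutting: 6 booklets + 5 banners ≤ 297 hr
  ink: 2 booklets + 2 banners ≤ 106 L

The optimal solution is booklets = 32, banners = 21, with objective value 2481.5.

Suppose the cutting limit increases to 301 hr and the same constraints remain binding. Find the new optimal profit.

2503.5

Check each constraint at x*: cutting 297/297 (tight); ink 106/106 (tight).
The binding rows give the dual system: 6·y_cutting + 2·y_ink = 49 and 5·y_cutting + 2·y_ink = 43.5.
Solving: y_cutting = 5.5, y_ink = 8.
Δz = y_cutting·Δb = 5.5 × (4) = 22, so new z* = 2481.5 + 22 = 2503.5.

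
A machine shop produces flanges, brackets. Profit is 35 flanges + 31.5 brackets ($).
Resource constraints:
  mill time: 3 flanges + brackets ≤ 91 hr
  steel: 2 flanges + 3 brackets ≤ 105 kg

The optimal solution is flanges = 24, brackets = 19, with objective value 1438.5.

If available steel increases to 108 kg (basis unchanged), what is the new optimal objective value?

1464

At the optimum: mill time uses 91 of 91 (binding); steel uses 105 of 105 (binding).
Dual feasibility on the basic columns requires 3·y_mill time + 2·y_steel = 35, 1·y_mill time + 3·y_steel = 31.5.
This yields shadow prices y_mill time = 6, y_steel = 8.5.
Δz = y_steel·Δb = 8.5 × (3) = 25.5, so new z* = 1438.5 + 25.5 = 1464.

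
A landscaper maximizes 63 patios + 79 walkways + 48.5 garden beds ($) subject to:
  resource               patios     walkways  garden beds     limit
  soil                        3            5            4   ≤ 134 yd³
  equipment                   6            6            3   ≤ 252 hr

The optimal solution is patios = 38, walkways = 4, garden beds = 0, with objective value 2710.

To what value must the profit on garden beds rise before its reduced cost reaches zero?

Check each constraint at x*: soil 134/134 (tight); equipment 252/252 (tight).
The binding rows give the dual system: 3·y_soil + 6·y_equipment = 63 and 5·y_soil + 6·y_equipment = 79.
→ y_soil = 8 and y_equipment = 6.5.
garden beds enters the basis when its profit ≥ yᵀa₃ = 8·4 + 6.5·3 = 51.5.

51.5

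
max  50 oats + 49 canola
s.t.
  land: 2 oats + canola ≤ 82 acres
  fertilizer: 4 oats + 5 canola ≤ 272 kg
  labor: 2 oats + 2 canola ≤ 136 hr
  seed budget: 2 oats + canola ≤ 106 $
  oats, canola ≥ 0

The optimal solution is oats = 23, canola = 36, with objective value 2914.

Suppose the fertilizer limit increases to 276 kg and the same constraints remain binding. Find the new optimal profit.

At the optimum: land uses 82 of 82 (binding); fertilizer uses 272 of 272 (binding); labor uses 118 of 136 (slack = 18); seed budget uses 82 of 106 (slack = 24).
By complementary slackness, y = 0 for the non-binding constraints.
From A_Bᵀ y = c: 2·y_land + 4·y_fertilizer = 50; 1·y_land + 5·y_fertilizer = 49.
Solving: y_land = 9, y_fertilizer = 8.
Δz = y_fertilizer·Δb = 8 × (4) = 32, so new z* = 2914 + 32 = 2946.

2946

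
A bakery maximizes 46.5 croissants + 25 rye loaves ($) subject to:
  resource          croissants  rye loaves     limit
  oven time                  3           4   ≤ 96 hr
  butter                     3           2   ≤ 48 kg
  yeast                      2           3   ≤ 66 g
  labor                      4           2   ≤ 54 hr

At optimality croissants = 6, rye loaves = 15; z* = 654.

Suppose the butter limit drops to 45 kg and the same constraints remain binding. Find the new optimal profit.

At the optimum: oven time uses 78 of 96 (slack = 18); butter uses 48 of 48 (binding); yeast uses 57 of 66 (slack = 9); labor uses 54 of 54 (binding).
Slack constraints have shadow price 0 (complementary slackness).
The binding rows give the dual system: 3·y_butter + 4·y_labor = 46.5 and 2·y_butter + 2·y_labor = 25.
This yields shadow prices y_butter = 3.5, y_labor = 9.
Δz = y_butter·Δb = 3.5 × (-3) = -10.5, so new z* = 654 − 10.5 = 643.5.

643.5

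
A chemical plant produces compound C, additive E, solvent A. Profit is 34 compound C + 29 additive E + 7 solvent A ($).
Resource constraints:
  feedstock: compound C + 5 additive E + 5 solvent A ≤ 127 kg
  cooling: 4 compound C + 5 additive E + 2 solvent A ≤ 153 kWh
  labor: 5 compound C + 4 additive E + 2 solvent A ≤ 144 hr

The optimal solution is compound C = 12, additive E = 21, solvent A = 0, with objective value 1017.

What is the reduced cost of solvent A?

At the optimum: feedstock uses 117 of 127 (slack = 10); cooling uses 153 of 153 (binding); labor uses 144 of 144 (binding).
Since feedstock is not tight, its dual is 0.
From A_Bᵀ y = c: 4·y_cooling + 5·y_labor = 34; 5·y_cooling + 4·y_labor = 29.
This yields shadow prices y_cooling = 1, y_labor = 6.
Reduced cost of solvent A: c₃ − yᵀa₃ = 7 − (1·2 + 6·2) = 7 − 14 = -7.

-7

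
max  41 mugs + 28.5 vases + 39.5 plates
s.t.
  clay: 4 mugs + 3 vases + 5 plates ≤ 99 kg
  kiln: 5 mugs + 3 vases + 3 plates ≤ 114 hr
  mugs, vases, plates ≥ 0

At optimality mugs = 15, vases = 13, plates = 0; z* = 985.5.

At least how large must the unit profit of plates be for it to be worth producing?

At the optimum: clay uses 99 of 99 (binding); kiln uses 114 of 114 (binding).
The binding rows give the dual system: 4·y_clay + 5·y_kiln = 41 and 3·y_clay + 3·y_kiln = 28.5.
This yields shadow prices y_clay = 6.5, y_kiln = 3.
plates enters the basis when its profit ≥ yᵀa₃ = 6.5·5 + 3·3 = 41.5.

41.5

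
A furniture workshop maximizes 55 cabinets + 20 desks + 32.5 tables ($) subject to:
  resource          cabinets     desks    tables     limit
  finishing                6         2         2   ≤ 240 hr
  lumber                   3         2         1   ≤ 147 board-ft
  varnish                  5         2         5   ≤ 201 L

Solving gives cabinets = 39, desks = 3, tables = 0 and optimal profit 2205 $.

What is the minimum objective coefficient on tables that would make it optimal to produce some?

Binding: finishing and varnish. Non-binding: lumber (24 unused).
Slack constraints have shadow price 0 (complementary slackness).
The binding rows give the dual system: 6·y_finishing + 5·y_varnish = 55 and 2·y_finishing + 2·y_varnish = 20.
This yields shadow prices y_finishing = 5, y_varnish = 5.
tables enters the basis when its profit ≥ yᵀa₃ = 5·2 + 5·5 = 35.

35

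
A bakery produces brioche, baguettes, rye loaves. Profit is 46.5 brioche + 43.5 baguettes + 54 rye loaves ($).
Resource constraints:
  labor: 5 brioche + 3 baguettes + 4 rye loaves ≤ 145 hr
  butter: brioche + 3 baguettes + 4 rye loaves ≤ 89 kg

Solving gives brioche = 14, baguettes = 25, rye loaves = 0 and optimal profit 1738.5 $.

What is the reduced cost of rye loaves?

Check each constraint at x*: labor 145/145 (tight); butter 89/89 (tight).
The binding rows give the dual system: 5·y_labor + 1·y_butter = 46.5 and 3·y_labor + 3·y_butter = 43.5.
→ y_labor = 8 and y_butter = 6.5.
Reduced cost of rye loaves: c₃ − yᵀa₃ = 54 − (8·4 + 6.5·4) = 54 − 58 = -4.

-4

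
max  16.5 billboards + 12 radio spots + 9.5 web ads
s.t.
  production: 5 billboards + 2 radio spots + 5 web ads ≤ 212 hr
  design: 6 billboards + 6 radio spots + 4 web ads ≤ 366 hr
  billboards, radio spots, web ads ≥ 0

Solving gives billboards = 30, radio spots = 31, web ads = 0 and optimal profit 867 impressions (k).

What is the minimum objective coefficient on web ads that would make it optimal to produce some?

At the optimum: production uses 212 of 212 (binding); design uses 366 of 366 (binding).
Dual feasibility on the basic columns requires 5·y_production + 6·y_design = 16.5, 2·y_production + 6·y_design = 12.
→ y_production = 1.5 and y_design = 1.5.
web ads enters the basis when its profit ≥ yᵀa₃ = 1.5·5 + 1.5·4 = 13.5.

13.5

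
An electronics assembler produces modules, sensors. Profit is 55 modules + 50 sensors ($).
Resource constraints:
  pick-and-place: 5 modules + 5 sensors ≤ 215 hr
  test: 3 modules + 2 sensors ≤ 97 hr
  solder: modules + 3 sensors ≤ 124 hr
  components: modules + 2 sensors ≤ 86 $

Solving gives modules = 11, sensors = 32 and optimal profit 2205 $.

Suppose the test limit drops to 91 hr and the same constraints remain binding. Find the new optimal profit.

2175

At the optimum: pick-and-place uses 215 of 215 (binding); test uses 97 of 97 (binding); solder uses 107 of 124 (slack = 17); components uses 75 of 86 (slack = 11).
Slack constraints have shadow price 0 (complementary slackness).
Dual feasibility on the basic columns requires 5·y_pick-and-place + 3·y_test = 55, 5·y_pick-and-place + 2·y_test = 50.
This yields shadow prices y_pick-and-place = 8, y_test = 5.
Δz = y_test·Δb = 5 × (-6) = -30, so new z* = 2205 − 30 = 2175.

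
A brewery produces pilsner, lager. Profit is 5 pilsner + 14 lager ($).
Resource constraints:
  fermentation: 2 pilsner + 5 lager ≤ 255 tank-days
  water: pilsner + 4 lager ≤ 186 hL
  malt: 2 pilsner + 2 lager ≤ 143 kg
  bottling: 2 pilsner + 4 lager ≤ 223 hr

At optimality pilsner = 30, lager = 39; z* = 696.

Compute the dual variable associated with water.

1

Binding: fermentation and water. Non-binding: malt (5 unused), bottling (7 unused).
Since malt, bottling are not tight, their duals are 0.
The binding rows give the dual system: 2·y_fermentation + 1·y_water = 5 and 5·y_fermentation + 4·y_water = 14.
This yields shadow prices y_fermentation = 2, y_water = 1.
Shadow price of water = 1.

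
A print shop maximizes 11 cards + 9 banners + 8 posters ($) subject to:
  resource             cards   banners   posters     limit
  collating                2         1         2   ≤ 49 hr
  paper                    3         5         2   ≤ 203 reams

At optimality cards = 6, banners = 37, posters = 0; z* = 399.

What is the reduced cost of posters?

At the optimum: collating uses 49 of 49 (binding); paper uses 203 of 203 (binding).
Dual feasibility on the basic columns requires 2·y_collating + 3·y_paper = 11, 1·y_collating + 5·y_paper = 9.
Solving: y_collating = 4, y_paper = 1.
Reduced cost of posters: c₃ − yᵀa₃ = 8 − (4·2 + 1·2) = 8 − 10 = -2.

-2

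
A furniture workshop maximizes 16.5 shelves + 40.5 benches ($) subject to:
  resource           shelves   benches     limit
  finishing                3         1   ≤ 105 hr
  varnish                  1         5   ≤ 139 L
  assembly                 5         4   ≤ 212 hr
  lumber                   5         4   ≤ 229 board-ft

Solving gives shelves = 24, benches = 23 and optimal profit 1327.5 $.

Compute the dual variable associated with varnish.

At the optimum: finishing uses 95 of 105 (slack = 10); varnish uses 139 of 139 (binding); assembly uses 212 of 212 (binding); lumber uses 212 of 229 (slack = 17).
Slack constraints have shadow price 0 (complementary slackness).
From A_Bᵀ y = c: 1·y_varnish + 5·y_assembly = 16.5; 5·y_varnish + 4·y_assembly = 40.5.
→ y_varnish = 6.5 and y_assembly = 2.
Shadow price of varnish = 6.5.

6.5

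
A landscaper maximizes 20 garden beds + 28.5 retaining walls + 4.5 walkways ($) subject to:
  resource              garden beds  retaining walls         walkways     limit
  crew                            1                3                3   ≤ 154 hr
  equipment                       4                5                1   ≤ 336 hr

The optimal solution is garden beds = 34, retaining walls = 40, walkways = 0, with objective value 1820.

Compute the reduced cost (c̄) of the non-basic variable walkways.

-6

Check each constraint at x*: crew 154/154 (tight); equipment 336/336 (tight).
Dual feasibility on the basic columns requires 1·y_crew + 4·y_equipment = 20, 3·y_crew + 5·y_equipment = 28.5.
Solving: y_crew = 2, y_equipment = 4.5.
Reduced cost of walkways: c₃ − yᵀa₃ = 4.5 − (2·3 + 4.5·1) = 4.5 − 10.5 = -6.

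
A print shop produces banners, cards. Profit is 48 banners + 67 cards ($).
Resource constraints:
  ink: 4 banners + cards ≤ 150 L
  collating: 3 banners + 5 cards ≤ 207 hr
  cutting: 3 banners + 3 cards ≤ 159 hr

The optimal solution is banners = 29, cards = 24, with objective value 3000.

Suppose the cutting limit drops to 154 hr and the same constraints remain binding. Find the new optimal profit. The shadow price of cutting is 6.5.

Δb = -5, so new z* = 3000 + (6.5)·(-5) = 3000 − 32.5 = 2967.5.

2967.5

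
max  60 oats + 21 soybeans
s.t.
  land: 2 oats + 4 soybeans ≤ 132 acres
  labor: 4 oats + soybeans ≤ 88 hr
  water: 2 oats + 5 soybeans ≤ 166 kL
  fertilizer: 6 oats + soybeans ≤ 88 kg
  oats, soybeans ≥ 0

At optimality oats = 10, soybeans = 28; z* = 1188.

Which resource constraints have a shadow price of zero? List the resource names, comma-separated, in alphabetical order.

land: 132/132 (binding)
labor: 68/88 (slack 20)
water: 160/166 (slack 6)
fertilizer: 88/88 (binding)
By complementary slackness, a constraint with positive slack has shadow price 0 → labor, water.

labor, water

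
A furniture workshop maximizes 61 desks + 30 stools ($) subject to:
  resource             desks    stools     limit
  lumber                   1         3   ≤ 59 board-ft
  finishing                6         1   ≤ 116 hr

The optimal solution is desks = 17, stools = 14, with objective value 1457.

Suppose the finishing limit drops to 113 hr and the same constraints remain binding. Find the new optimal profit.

1430

Check each constraint at x*: lumber 59/59 (tight); finishing 116/116 (tight).
Dual feasibility on the basic columns requires 1·y_lumber + 6·y_finishing = 61, 3·y_lumber + 1·y_finishing = 30.
→ y_lumber = 7 and y_finishing = 9.
Δz = y_finishing·Δb = 9 × (-3) = -27, so new z* = 1457 − 27 = 1430.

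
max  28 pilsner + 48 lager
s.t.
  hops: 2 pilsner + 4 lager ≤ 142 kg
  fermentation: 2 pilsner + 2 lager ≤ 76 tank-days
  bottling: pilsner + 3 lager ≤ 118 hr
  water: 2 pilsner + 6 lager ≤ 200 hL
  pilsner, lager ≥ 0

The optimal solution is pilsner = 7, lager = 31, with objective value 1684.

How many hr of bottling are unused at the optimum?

bottling used = 1·7 + 3·31 = 100; slack = 118 − 100 = 18.

18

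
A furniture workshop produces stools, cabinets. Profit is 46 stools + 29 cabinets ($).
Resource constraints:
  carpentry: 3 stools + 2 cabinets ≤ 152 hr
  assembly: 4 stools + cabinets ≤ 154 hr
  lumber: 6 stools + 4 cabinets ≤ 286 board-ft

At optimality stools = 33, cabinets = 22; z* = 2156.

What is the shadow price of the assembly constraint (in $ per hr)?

1

Check each constraint at x*: carpentry 143/152 (slack 9); assembly 154/154 (tight); lumber 286/286 (tight).
Slack constraints have shadow price 0 (complementary slackness).
The binding rows give the dual system: 4·y_assembly + 6·y_lumber = 46 and 1·y_assembly + 4·y_lumber = 29.
→ y_assembly = 1 and y_lumber = 7.
Shadow price of assembly = 1.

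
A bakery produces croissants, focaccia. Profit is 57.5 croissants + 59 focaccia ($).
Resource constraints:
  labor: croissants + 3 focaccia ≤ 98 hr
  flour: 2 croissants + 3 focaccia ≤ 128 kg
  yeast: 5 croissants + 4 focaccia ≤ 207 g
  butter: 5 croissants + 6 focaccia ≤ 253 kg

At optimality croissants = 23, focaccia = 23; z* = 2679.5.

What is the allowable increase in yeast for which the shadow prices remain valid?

Binding constraints: yeast, butter. The basis is B = [[5,4],[5,6]] with det 10.
Per unit increase in yeast, x* moves by d = (0.6, -0.5).
The basis stays optimal until focaccia reaches 0; allowable increase = 46 g.

46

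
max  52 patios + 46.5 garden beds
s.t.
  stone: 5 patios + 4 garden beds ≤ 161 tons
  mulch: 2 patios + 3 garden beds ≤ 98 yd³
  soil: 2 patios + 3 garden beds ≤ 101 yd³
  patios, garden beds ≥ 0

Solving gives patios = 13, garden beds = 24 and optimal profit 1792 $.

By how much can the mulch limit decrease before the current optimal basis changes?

33.6

Binding constraints: stone, mulch. The basis is B = [[5,4],[2,3]] with det 7.
Per unit decrease in mulch, x* moves by d = (0.5714, -0.7143).
The basis stays optimal until garden beds reaches 0; allowable decrease = 33.6 yd³.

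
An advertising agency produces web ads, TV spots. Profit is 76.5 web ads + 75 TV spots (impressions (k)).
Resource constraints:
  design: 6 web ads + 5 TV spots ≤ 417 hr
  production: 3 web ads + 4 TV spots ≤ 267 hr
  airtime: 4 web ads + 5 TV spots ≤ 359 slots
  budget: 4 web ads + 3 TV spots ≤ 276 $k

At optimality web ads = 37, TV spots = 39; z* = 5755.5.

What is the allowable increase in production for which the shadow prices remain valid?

Binding constraints: design, production. The basis is B = [[6,5],[3,4]] with det 9.
Per unit increase in production, x* moves by d = (-0.5556, 0.6667).
The basis stays optimal until airtime becomes binding; allowable increase = 14.4 hr.

14.4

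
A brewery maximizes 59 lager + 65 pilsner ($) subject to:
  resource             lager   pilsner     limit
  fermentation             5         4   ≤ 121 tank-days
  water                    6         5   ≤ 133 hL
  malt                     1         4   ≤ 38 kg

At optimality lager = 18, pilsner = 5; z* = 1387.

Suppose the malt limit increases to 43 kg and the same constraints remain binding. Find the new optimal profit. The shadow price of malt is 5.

1412

Δb = 5, so new z* = 1387 + (5)·(5) = 1387 + 25 = 1412.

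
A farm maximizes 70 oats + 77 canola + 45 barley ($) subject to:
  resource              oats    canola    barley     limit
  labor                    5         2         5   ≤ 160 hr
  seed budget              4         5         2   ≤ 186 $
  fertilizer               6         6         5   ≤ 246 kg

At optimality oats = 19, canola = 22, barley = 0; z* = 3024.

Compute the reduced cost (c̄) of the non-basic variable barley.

Check each constraint at x*: labor 139/160 (slack 21); seed budget 186/186 (tight); fertilizer 246/246 (tight).
Slack constraints have shadow price 0 (complementary slackness).
The binding rows give the dual system: 4·y_seed budget + 6·y_fertilizer = 70 and 5·y_seed budget + 6·y_fertilizer = 77.
This yields shadow prices y_seed budget = 7, y_fertilizer = 7.
Reduced cost of barley: c₃ − yᵀa₃ = 45 − (7·2 + 7·5) = 45 − 49 = -4.

-4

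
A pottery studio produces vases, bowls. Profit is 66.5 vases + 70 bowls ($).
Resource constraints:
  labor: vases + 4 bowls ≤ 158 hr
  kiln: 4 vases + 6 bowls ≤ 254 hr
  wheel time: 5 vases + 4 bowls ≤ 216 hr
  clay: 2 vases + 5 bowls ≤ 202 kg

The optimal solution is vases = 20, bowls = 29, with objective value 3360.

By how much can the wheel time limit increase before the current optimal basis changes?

101.5

Binding constraints: kiln, wheel time. The basis is B = [[4,6],[5,4]] with det -14.
Per unit increase in wheel time, x* moves by d = (0.4286, -0.2857).
The basis stays optimal until bowls reaches 0; allowable increase = 101.5 hr.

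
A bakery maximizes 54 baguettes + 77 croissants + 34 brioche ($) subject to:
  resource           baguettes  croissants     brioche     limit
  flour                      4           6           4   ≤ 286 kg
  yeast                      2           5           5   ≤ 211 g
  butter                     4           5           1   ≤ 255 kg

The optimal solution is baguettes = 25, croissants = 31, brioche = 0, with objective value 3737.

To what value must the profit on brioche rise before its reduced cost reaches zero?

Check each constraint at x*: flour 286/286 (tight); yeast 205/211 (slack 6); butter 255/255 (tight).
By complementary slackness, y = 0 for the non-binding constraint.
The binding rows give the dual system: 4·y_flour + 4·y_butter = 54 and 6·y_flour + 5·y_butter = 77.
Solving: y_flour = 9.5, y_butter = 4.
brioche enters the basis when its profit ≥ yᵀa₃ = 9.5·4 + 4·1 = 42.

42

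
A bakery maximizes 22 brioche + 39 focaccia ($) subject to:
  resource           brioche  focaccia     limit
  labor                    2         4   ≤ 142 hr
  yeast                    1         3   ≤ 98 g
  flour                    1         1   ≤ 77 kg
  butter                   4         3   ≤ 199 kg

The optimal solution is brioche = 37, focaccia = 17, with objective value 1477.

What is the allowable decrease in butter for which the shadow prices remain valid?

50

Binding constraints: labor, butter. The basis is B = [[2,4],[4,3]] with det -10.
Per unit decrease in butter, x* moves by d = (-0.4, 0.2).
The basis stays optimal until yeast becomes binding; allowable decrease = 50 kg.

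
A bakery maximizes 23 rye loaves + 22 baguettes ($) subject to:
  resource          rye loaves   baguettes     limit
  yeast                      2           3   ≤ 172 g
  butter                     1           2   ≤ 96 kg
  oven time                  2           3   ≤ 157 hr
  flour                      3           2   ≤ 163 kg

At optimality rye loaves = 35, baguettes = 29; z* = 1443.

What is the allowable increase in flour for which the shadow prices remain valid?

Binding constraints: oven time, flour. The basis is B = [[2,3],[3,2]] with det -5.
Per unit increase in flour, x* moves by d = (0.6, -0.4).
The basis stays optimal until baguettes reaches 0; allowable increase = 72.5 kg.

72.5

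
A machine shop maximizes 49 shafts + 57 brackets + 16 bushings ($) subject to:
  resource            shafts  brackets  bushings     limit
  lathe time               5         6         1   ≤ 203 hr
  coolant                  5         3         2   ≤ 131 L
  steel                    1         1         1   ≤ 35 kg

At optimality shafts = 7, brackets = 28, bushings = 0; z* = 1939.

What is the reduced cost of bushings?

Check each constraint at x*: lathe time 203/203 (tight); coolant 119/131 (slack 12); steel 35/35 (tight).
Since coolant is not tight, its dual is 0.
From A_Bᵀ y = c: 5·y_lathe time + 1·y_steel = 49; 6·y_lathe time + 1·y_steel = 57.
This yields shadow prices y_lathe time = 8, y_steel = 9.
Reduced cost of bushings: c₃ − yᵀa₃ = 16 − (8·1 + 9·1) = 16 − 17 = -1.

-1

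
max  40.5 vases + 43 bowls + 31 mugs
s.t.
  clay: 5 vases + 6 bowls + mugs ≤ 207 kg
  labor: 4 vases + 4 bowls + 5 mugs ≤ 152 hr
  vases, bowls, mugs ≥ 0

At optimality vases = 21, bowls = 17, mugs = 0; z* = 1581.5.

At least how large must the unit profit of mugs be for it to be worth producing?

Both clay and labor are binding at x*.
From A_Bᵀ y = c: 5·y_clay + 4·y_labor = 40.5; 6·y_clay + 4·y_labor = 43.
This yields shadow prices y_clay = 2.5, y_labor = 7.
mugs enters the basis when its profit ≥ yᵀa₃ = 2.5·1 + 7·5 = 37.5.

37.5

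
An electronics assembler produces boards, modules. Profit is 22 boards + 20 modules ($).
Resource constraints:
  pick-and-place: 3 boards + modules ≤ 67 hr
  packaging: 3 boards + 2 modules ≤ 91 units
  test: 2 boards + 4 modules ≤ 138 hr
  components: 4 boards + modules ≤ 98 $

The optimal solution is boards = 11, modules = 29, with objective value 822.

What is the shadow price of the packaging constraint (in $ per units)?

6

At the optimum: pick-and-place uses 62 of 67 (slack = 5); packaging uses 91 of 91 (binding); test uses 138 of 138 (binding); components uses 73 of 98 (slack = 25).
By complementary slackness, y = 0 for the non-binding constraints.
Dual feasibility on the basic columns requires 3·y_packaging + 2·y_test = 22, 2·y_packaging + 4·y_test = 20.
This yields shadow prices y_packaging = 6, y_test = 2.
Shadow price of packaging = 6.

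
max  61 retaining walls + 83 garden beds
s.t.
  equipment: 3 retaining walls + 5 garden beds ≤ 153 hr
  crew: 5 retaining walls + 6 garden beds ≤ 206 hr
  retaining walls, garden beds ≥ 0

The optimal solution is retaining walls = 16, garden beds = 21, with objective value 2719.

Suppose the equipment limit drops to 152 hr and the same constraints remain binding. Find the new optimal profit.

2712

Both equipment and crew are binding at x*.
From A_Bᵀ y = c: 3·y_equipment + 5·y_crew = 61; 5·y_equipment + 6·y_crew = 83.
This yields shadow prices y_equipment = 7, y_crew = 8.
Δz = y_equipment·Δb = 7 × (-1) = -7, so new z* = 2719 − 7 = 2712.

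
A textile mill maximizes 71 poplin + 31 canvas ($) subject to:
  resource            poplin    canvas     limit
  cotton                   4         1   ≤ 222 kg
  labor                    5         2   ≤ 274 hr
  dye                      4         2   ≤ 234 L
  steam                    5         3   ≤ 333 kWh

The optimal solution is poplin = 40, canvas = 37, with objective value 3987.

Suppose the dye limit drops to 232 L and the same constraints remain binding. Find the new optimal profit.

3974

Check each constraint at x*: cotton 197/222 (slack 25); labor 274/274 (tight); dye 234/234 (tight); steam 311/333 (slack 22).
Slack constraints have shadow price 0 (complementary slackness).
The binding rows give the dual system: 5·y_labor + 4·y_dye = 71 and 2·y_labor + 2·y_dye = 31.
Solving: y_labor = 9, y_dye = 6.5.
Δz = y_dye·Δb = 6.5 × (-2) = -13, so new z* = 3987 − 13 = 3974.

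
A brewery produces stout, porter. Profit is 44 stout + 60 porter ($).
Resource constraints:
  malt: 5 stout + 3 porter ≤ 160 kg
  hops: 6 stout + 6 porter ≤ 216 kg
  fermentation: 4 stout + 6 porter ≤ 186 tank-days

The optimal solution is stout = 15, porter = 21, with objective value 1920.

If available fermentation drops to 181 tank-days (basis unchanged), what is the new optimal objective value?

Binding: hops and fermentation. Non-binding: malt (22 unused).
Slack constraints have shadow price 0 (complementary slackness).
From A_Bᵀ y = c: 6·y_hops + 4·y_fermentation = 44; 6·y_hops + 6·y_fermentation = 60.
Solving: y_hops = 2, y_fermentation = 8.
Δz = y_fermentation·Δb = 8 × (-5) = -40, so new z* = 1920 − 40 = 1880.

1880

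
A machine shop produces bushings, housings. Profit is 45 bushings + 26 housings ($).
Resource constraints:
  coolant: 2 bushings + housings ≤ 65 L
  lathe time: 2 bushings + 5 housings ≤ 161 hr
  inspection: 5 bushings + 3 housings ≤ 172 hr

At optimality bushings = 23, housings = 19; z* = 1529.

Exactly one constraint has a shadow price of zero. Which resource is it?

coolant: 65/65 (binding)
lathe time: 141/161 (slack 20)
inspection: 172/172 (binding)
By complementary slackness, a constraint with positive slack has shadow price 0 → lathe time.

lathe time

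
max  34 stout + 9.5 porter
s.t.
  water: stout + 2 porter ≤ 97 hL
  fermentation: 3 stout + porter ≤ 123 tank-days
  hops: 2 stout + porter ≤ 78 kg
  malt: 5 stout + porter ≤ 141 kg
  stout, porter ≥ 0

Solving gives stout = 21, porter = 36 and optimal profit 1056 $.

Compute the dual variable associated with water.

0

Binding: hops and malt. Non-binding: water (4 unused), fermentation (24 unused).
Slack constraints have shadow price 0 (complementary slackness).
Dual feasibility on the basic columns requires 2·y_hops + 5·y_malt = 34, 1·y_hops + 1·y_malt = 9.5.
This yields shadow prices y_hops = 4.5, y_malt = 5.
Shadow price of water = 0.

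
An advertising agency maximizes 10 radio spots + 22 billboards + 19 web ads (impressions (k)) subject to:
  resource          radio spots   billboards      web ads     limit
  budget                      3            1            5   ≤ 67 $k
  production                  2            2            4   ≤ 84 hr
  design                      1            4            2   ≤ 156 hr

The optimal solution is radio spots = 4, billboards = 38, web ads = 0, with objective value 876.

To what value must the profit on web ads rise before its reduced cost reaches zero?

20

At the optimum: budget uses 50 of 67 (slack = 17); production uses 84 of 84 (binding); design uses 156 of 156 (binding).
Since budget is not tight, its dual is 0.
From A_Bᵀ y = c: 2·y_production + 1·y_design = 10; 2·y_production + 4·y_design = 22.
→ y_production = 3 and y_design = 4.
web ads enters the basis when its profit ≥ yᵀa₃ = 3·4 + 4·2 = 20.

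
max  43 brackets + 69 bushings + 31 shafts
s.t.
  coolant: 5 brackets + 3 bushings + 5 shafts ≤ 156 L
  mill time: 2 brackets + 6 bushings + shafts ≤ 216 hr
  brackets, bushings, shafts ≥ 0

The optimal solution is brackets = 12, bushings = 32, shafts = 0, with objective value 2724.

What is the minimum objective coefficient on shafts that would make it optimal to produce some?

Check each constraint at x*: coolant 156/156 (tight); mill time 216/216 (tight).
From A_Bᵀ y = c: 5·y_coolant + 2·y_mill time = 43; 3·y_coolant + 6·y_mill time = 69.
This yields shadow prices y_coolant = 5, y_mill time = 9.
shafts enters the basis when its profit ≥ yᵀa₃ = 5·5 + 9·1 = 34.

34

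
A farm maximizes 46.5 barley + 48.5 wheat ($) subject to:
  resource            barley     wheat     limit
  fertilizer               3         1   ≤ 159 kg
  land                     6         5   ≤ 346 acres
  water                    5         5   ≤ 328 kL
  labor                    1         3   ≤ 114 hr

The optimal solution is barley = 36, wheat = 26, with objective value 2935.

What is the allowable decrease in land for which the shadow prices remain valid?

Binding constraints: land, labor. The basis is B = [[6,5],[1,3]] with det 13.
Per unit decrease in land, x* moves by d = (-0.2308, 0.0769).
The basis stays optimal until barley reaches 0; allowable decrease = 156 acres.

156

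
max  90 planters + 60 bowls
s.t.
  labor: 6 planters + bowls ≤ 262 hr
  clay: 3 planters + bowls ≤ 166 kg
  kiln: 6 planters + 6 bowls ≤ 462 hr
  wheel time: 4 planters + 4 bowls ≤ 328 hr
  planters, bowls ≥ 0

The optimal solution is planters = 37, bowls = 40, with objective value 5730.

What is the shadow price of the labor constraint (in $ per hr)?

At the optimum: labor uses 262 of 262 (binding); clay uses 151 of 166 (slack = 15); kiln uses 462 of 462 (binding); wheel time uses 308 of 328 (slack = 20).
By complementary slackness, y = 0 for the non-binding constraints.
The binding rows give the dual system: 6·y_labor + 6·y_kiln = 90 and 1·y_labor + 6·y_kiln = 60.
Solving: y_labor = 6, y_kiln = 9.
Shadow price of labor = 6.

6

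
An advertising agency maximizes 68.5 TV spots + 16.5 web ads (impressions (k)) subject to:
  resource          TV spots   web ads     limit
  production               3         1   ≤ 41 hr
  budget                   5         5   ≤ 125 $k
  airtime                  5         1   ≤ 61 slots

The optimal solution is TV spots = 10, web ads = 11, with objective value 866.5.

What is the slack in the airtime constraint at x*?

0

airtime used = 5·10 + 1·11 = 61; slack = 61 − 61 = 0.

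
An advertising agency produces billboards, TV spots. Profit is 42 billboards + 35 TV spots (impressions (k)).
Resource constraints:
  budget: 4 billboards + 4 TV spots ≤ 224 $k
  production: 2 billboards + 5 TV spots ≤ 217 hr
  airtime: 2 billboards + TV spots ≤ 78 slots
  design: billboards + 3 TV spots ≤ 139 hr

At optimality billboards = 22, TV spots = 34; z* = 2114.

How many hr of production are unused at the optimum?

production used = 2·22 + 5·34 = 214; slack = 217 − 214 = 3.

3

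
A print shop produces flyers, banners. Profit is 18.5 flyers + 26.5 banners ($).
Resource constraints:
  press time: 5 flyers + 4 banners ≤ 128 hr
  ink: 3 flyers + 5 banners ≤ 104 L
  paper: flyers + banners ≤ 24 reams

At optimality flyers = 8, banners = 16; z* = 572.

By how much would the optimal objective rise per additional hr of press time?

Binding: ink and paper. Non-binding: press time (24 unused).
Since press time is not tight, its dual is 0.
From A_Bᵀ y = c: 3·y_ink + 1·y_paper = 18.5; 5·y_ink + 1·y_paper = 26.5.
This yields shadow prices y_ink = 4, y_paper = 6.5.
Shadow price of press time = 0.

0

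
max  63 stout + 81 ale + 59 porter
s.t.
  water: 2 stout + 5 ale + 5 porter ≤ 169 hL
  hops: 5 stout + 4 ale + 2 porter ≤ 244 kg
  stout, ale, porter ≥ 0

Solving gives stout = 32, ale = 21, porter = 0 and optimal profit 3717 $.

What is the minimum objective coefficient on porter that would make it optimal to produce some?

At the optimum: water uses 169 of 169 (binding); hops uses 244 of 244 (binding).
The binding rows give the dual system: 2·y_water + 5·y_hops = 63 and 5·y_water + 4·y_hops = 81.
Solving: y_water = 9, y_hops = 9.
porter enters the basis when its profit ≥ yᵀa₃ = 9·5 + 9·2 = 63.

63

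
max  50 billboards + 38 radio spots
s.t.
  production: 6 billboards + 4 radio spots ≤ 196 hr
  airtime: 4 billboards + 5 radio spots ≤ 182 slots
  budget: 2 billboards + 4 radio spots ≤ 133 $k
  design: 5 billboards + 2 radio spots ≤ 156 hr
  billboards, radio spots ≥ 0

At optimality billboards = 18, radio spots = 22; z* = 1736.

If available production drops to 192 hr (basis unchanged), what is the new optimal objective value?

Binding: production and airtime. Non-binding: budget (9 unused), design (22 unused).
Slack constraints have shadow price 0 (complementary slackness).
From A_Bᵀ y = c: 6·y_production + 4·y_airtime = 50; 4·y_production + 5·y_airtime = 38.
This yields shadow prices y_production = 7, y_airtime = 2.
Δz = y_production·Δb = 7 × (-4) = -28, so new z* = 1736 − 28 = 1708.

1708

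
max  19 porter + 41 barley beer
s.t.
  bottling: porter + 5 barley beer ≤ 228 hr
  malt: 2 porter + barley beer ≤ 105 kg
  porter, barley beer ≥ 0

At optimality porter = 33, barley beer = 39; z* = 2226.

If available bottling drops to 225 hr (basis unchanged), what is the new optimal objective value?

Both bottling and malt are binding at x*.
Dual feasibility on the basic columns requires 1·y_bottling + 2·y_malt = 19, 5·y_bottling + 1·y_malt = 41.
This yields shadow prices y_bottling = 7, y_malt = 6.
Δz = y_bottling·Δb = 7 × (-3) = -21, so new z* = 2226 − 21 = 2205.

2205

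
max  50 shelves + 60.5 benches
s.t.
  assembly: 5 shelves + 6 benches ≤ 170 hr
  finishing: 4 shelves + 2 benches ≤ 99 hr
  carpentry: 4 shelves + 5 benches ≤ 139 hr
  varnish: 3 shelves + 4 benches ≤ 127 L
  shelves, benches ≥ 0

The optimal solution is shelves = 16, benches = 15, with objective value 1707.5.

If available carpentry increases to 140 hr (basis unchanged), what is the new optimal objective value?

Check each constraint at x*: assembly 170/170 (tight); finishing 94/99 (slack 5); carpentry 139/139 (tight); varnish 108/127 (slack 19).
Since finishing, varnish are not tight, their duals are 0.
From A_Bᵀ y = c: 5·y_assembly + 4·y_carpentry = 50; 6·y_assembly + 5·y_carpentry = 60.5.
This yields shadow prices y_assembly = 8, y_carpentry = 2.5.
Δz = y_carpentry·Δb = 2.5 × (1) = 2.5, so new z* = 1707.5 + 2.5 = 1710.

1710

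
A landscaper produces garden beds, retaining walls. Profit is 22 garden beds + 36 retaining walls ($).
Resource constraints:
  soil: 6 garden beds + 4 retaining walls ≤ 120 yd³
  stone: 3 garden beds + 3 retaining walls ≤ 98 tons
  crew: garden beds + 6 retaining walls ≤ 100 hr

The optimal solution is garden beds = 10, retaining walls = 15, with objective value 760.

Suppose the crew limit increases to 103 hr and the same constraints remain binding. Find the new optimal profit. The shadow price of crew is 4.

772

Δb = 3, so new z* = 760 + (4)·(3) = 760 + 12 = 772.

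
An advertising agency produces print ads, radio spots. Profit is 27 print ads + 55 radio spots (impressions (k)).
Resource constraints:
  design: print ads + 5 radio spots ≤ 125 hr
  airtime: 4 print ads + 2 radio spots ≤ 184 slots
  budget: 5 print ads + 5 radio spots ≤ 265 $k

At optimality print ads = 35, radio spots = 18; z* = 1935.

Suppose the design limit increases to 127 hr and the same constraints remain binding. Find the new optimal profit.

1949

Check each constraint at x*: design 125/125 (tight); airtime 176/184 (slack 8); budget 265/265 (tight).
By complementary slackness, y = 0 for the non-binding constraint.
Dual feasibility on the basic columns requires 1·y_design + 5·y_budget = 27, 5·y_design + 5·y_budget = 55.
This yields shadow prices y_design = 7, y_budget = 4.
Δz = y_design·Δb = 7 × (2) = 14, so new z* = 1935 + 14 = 1949.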